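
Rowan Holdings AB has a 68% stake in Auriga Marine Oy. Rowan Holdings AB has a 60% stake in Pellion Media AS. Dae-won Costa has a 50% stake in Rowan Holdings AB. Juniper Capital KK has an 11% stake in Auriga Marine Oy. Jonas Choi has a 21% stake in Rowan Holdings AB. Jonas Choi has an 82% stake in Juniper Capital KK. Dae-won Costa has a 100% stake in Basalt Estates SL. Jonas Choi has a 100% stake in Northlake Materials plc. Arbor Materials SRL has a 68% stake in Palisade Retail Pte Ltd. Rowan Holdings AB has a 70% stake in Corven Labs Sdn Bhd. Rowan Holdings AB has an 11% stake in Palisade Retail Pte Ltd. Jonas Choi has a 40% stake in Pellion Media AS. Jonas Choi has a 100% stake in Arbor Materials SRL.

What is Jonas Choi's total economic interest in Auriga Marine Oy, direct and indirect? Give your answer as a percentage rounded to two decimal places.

23.30%

Jonas reaches Auriga along 2 paths.
Via Juniper: 82% × 11% = 9.02%.
Via Rowan: 21% × 68% = 14.28%.
Total: 9.02% + 14.28% = 23.3%.
Rounded: 23.30%.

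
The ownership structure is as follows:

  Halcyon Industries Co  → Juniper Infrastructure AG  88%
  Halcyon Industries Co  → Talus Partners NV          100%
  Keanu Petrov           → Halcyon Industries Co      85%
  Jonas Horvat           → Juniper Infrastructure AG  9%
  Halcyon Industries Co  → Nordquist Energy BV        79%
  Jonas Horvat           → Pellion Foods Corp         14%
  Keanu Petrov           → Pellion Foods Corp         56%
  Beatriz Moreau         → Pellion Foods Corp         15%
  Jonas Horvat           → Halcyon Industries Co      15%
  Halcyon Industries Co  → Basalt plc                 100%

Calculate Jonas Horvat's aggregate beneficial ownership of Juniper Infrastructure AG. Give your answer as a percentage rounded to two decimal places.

22.20%

Jonas reaches Juniper along 2 paths.
Via Halcyon: 15% × 88% = 13.2%.
Direct stake: 9% = 9%.
Total: 13.2% + 9% = 22.2%.
Rounded: 22.20%.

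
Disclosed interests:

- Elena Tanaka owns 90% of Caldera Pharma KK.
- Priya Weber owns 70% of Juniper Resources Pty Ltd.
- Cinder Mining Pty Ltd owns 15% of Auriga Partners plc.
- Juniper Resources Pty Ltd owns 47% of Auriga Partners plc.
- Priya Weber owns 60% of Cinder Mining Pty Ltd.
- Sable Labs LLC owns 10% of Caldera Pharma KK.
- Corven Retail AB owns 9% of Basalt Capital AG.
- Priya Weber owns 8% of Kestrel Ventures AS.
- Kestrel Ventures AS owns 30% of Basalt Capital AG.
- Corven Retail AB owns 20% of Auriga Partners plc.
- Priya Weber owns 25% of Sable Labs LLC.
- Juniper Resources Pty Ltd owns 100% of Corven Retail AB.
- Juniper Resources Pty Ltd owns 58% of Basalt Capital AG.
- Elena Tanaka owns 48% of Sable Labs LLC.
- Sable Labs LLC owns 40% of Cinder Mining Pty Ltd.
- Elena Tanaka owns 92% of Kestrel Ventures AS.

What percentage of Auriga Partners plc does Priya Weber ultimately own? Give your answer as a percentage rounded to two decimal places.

Priya reaches Auriga along 4 paths.
Via Cinder: 60% × 15% = 9%.
Via Sable → Cinder: 25% × 40% × 15% = 1.5%.
Via Juniper → Corven: 70% × 100% × 20% = 14%.
Via Juniper: 70% × 47% = 32.9%.
Total: 9% + 1.5% + 14% + 32.9% = 57.4%.
Rounded: 57.40%.

57.40%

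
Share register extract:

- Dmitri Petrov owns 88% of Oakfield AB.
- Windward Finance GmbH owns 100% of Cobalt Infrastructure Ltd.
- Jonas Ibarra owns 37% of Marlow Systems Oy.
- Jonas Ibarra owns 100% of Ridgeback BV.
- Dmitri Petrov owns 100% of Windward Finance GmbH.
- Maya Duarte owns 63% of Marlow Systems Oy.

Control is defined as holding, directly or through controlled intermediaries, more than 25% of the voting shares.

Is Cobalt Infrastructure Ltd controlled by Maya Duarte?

Maya holds 63% of Marlow, so Maya controls Marlow.
Neither Maya nor any entity Maya controls holds any voting interest in Cobalt.
So Maya does not control Cobalt.

No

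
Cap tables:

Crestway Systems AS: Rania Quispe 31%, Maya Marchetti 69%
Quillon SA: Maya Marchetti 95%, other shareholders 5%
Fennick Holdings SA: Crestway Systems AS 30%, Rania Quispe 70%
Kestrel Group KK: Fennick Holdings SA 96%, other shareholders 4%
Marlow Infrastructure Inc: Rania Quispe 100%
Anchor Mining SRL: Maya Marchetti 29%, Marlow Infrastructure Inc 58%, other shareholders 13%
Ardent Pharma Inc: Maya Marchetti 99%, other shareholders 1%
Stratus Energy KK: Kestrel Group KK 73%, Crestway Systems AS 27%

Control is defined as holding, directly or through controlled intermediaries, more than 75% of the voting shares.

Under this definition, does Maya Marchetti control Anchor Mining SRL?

Maya holds 95% of Quillon, so Maya controls Quillon.
Maya holds 99% of Ardent, so Maya controls Ardent.
In Anchor, Maya's side holds only 29%, not > 75%.
So Maya does not control Anchor.

No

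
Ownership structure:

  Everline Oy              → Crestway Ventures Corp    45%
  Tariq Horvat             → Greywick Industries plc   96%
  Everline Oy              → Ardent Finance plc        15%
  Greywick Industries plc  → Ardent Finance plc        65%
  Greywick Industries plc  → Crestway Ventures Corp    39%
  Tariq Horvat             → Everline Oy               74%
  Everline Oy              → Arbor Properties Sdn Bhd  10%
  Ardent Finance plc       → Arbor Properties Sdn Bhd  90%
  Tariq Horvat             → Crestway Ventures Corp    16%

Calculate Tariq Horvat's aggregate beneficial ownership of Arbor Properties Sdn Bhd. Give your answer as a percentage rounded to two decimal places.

Tariq reaches Arbor along 3 paths.
Via Greywick → Ardent: 96% × 65% × 90% = 56.16%.
Via Everline → Ardent: 74% × 15% × 90% = 9.99%.
Via Everline: 74% × 10% = 7.4%.
Total: 56.16% + 9.99% + 7.4% = 73.55%.

73.55%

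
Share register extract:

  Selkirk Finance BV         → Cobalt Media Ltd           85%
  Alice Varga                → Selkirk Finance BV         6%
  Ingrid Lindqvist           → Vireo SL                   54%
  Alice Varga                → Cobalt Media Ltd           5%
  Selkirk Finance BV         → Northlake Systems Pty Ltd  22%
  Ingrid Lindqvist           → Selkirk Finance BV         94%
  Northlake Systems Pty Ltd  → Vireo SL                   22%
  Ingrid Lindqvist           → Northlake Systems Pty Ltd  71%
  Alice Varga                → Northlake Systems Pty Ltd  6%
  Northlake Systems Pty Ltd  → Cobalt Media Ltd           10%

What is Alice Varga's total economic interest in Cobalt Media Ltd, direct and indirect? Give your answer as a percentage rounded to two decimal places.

10.83%

Alice reaches Cobalt along 4 paths.
Direct stake: 5% = 5%.
Via Selkirk: 6% × 85% = 5.1%.
Via Selkirk → Northlake: 6% × 22% × 10% = 0.132%.
Via Northlake: 6% × 10% = 0.6%.
Total: 5% + 5.1% + 0.132% + 0.6% = 10.832%.
Rounded: 10.83%.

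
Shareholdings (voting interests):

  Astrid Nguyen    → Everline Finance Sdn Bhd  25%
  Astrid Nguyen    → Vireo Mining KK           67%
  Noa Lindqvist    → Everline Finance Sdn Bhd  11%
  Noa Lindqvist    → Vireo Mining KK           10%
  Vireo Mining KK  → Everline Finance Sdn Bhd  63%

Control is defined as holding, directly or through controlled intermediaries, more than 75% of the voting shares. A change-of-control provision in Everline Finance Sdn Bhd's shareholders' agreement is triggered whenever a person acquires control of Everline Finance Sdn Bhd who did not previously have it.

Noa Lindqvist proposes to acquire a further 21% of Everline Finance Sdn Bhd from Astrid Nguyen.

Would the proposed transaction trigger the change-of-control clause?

The purchase adds only to Noa's holdings (Astrid's stake shrinks), so Noa is the only person who could newly come to control Everline.
Noa's largest direct stake is 11% in Everline, which does not meet the threshold, so Noa controls no company.
In Everline, Noa's side holds only 11%, not > 75%.
So before the transaction, Noa does not control Everline.
After the purchase, Noa's direct stake in Everline rises to 11% + 21% = 32%, and Astrid's stake falls to 4%.
After the transaction, Noa's side holds 32% of Everline, not > 75%, so Noa still does not control Everline.
No new person acquires control, so the clause is not triggered.

No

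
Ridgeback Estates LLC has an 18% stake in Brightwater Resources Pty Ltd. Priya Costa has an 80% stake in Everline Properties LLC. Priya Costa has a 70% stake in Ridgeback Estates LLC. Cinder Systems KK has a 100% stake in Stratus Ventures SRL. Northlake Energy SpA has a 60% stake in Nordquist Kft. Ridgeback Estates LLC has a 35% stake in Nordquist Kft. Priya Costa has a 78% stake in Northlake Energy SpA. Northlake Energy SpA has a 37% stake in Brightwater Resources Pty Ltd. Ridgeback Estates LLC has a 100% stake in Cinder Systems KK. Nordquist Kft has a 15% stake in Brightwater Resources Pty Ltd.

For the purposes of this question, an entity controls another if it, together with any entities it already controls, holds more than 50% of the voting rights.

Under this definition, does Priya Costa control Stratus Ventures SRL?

Priya holds 70% of Ridgeback, so Priya controls Ridgeback.
Ridgeback holds 100% of Cinder, so Priya controls Cinder.
Cinder holds 100% of Stratus, so Priya controls Stratus.

Yes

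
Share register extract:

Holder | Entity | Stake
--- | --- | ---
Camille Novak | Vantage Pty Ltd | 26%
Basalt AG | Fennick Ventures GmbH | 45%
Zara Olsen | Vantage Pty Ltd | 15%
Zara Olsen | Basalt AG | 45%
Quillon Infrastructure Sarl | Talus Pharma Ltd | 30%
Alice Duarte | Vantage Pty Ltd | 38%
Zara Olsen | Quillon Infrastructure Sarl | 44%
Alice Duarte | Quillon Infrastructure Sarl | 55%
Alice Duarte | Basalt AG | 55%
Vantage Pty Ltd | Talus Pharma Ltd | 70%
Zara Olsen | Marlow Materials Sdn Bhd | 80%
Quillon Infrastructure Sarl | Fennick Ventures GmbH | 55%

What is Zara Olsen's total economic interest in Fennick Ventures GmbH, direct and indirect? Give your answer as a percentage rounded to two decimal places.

44.45%

Zara reaches Fennick along 2 paths.
Via Quillon: 44% × 55% = 24.2%.
Via Basalt: 45% × 45% = 20.25%.
Total: 24.2% + 20.25% = 44.45%.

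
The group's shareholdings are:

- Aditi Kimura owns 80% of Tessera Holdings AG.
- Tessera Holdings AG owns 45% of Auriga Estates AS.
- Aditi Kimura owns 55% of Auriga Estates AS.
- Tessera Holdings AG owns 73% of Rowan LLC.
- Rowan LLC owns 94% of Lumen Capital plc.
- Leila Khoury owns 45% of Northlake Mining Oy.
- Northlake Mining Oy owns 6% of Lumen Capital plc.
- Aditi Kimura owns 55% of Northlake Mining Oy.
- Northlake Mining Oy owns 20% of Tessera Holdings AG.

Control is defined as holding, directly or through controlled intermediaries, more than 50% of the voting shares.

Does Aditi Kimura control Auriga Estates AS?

Yes

Aditi holds 55% of Northlake, so Aditi controls Northlake.
Northlake and Aditi together hold 20% + 80% = 100% of Tessera, so Aditi controls Tessera.
Aditi and Tessera together hold 55% + 45% = 100% of Auriga, so Aditi controls Auriga.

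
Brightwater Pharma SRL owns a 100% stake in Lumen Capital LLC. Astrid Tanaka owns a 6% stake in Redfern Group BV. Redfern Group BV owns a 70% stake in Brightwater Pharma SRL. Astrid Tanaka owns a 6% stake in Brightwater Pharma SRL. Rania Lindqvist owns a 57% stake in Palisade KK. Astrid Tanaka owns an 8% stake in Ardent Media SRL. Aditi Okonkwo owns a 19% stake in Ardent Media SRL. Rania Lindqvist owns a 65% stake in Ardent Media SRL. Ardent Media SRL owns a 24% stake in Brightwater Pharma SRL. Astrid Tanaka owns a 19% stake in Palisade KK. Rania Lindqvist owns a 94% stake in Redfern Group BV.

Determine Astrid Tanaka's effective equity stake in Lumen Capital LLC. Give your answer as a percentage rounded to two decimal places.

12.12%

Astrid reaches Lumen along 3 paths.
Via Ardent → Brightwater: 8% × 24% × 100% = 1.92%.
Via Brightwater: 6% × 100% = 6%.
Via Redfern → Brightwater: 6% × 70% × 100% = 4.2%.
Total: 1.92% + 6% + 4.2% = 12.12%.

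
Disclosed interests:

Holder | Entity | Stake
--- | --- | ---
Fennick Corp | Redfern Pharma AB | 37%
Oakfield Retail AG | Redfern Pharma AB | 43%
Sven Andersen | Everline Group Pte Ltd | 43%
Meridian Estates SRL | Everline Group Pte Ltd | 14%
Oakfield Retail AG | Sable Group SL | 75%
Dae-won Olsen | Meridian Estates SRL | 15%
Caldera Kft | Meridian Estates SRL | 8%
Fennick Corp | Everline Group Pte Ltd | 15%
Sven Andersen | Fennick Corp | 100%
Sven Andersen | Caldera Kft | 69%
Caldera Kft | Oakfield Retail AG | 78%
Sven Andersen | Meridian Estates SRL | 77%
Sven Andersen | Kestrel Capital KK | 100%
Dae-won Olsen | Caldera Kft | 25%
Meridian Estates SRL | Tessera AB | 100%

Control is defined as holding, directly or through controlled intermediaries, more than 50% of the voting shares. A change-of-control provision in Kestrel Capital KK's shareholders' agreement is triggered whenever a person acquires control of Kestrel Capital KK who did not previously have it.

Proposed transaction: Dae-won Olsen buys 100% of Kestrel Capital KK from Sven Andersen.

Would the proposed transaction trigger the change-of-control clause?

Yes

The purchase adds only to Dae-won's holdings (Sven's stake shrinks), so Dae-won is the only person who could newly come to control Kestrel.
Dae-won's largest direct stake is 25% in Caldera, which does not meet the threshold, so Dae-won controls no company.
Neither Dae-won nor any entity Dae-won controls holds any voting interest in Kestrel.
So before the transaction, Dae-won does not control Kestrel.
After the purchase, Dae-won holds 100% of Kestrel directly, and Sven's stake falls to 0%.
Dae-won holds 100% of Kestrel, so Dae-won controls Kestrel.
Dae-won did not control Kestrel before and does after, so the clause is triggered.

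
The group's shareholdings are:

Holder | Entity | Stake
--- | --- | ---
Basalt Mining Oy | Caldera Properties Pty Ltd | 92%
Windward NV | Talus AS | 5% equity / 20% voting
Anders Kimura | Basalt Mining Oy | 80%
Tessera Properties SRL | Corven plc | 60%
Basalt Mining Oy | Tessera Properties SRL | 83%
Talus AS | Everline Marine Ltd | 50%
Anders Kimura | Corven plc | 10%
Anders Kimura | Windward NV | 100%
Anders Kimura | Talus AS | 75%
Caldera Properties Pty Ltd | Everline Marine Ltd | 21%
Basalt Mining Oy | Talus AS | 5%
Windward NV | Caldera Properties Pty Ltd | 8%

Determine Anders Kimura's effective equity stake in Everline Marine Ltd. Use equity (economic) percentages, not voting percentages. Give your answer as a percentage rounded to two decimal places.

Anders reaches Everline along 5 paths.
Via Basalt → Caldera: 80% × 92% × 21% = 15.456%.
Via Windward → Caldera: 100% × 8% × 21% = 1.68%.
Via Basalt → Talus: 80% × 5% × 50% = 2%.
Via Windward → Talus: 100% × 5% × 50% = 2.5%.
Via Talus: 75% × 50% = 37.5%.
Total: 15.456% + 1.68% + 2% + 2.5% + 37.5% = 59.136%.
Rounded: 59.14%.

59.14%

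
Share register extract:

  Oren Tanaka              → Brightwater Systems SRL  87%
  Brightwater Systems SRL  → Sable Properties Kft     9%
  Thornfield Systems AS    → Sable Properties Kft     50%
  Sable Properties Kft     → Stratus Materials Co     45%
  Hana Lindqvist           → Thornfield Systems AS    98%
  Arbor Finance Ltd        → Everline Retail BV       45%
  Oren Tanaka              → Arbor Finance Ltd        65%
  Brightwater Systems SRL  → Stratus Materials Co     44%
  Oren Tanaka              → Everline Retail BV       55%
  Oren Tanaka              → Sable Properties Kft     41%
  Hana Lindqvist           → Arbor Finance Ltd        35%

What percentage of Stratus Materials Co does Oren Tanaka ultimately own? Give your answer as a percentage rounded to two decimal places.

Oren reaches Stratus along 3 paths.
Via Brightwater → Sable: 87% × 9% × 45% = 3.5235%.
Via Sable: 41% × 45% = 18.45%.
Via Brightwater: 87% × 44% = 38.28%.
Total: 3.5235% + 18.45% + 38.28% = 60.2535%.
Rounded: 60.25%.

60.25%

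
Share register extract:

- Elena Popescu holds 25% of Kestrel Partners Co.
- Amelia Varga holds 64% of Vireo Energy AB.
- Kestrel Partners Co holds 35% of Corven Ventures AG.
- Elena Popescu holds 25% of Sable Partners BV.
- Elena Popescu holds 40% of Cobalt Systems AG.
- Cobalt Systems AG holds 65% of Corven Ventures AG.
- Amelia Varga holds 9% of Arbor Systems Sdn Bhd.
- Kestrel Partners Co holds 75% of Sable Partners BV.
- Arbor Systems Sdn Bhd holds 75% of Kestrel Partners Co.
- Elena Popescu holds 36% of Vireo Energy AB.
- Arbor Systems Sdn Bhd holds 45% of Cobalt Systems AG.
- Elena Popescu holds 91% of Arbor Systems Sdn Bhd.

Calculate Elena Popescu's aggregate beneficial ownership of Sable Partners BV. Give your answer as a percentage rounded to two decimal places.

94.94%

Elena reaches Sable along 3 paths.
Direct stake: 25% = 25%.
Via Kestrel: 25% × 75% = 18.75%.
Via Arbor → Kestrel: 91% × 75% × 75% = 51.1875%.
Total: 25% + 18.75% + 51.1875% = 94.9375%.
Rounded: 94.94%.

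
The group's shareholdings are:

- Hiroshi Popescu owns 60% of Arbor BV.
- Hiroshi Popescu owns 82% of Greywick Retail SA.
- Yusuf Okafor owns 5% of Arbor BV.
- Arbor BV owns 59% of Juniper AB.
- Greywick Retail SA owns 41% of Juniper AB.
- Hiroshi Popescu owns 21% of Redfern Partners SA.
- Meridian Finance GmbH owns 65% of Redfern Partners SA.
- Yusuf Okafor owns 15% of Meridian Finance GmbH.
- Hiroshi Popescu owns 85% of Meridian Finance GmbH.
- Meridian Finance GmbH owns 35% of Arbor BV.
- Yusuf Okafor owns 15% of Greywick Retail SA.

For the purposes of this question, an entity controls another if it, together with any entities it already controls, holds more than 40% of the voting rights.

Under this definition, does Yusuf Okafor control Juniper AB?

No

Yusuf's largest direct stake is 15% in Meridian, which does not meet the threshold, so Yusuf controls no company.
Neither Yusuf nor any entity Yusuf controls holds any voting interest in Juniper.
So Yusuf does not control Juniper.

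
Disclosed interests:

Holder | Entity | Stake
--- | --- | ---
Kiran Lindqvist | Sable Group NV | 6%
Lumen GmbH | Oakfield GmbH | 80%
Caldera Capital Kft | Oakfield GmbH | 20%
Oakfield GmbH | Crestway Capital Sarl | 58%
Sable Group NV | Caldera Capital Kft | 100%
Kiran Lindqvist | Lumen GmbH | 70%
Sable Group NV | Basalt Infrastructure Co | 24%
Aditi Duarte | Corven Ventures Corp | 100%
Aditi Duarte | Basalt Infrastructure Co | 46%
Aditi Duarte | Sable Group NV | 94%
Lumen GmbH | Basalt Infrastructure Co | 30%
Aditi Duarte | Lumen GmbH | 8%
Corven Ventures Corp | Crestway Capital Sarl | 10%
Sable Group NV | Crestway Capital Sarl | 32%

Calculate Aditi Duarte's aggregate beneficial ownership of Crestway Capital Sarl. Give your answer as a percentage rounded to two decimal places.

Aditi reaches Crestway along 4 paths.
Via Corven: 100% × 10% = 10%.
Via Sable: 94% × 32% = 30.08%.
Via Sable → Caldera → Oakfield: 94% × 100% × 20% × 58% = 10.904%.
Via Lumen → Oakfield: 8% × 80% × 58% = 3.712%.
Total: 10% + 30.08% + 10.904% + 3.712% = 54.696%.
Rounded: 54.70%.

54.70%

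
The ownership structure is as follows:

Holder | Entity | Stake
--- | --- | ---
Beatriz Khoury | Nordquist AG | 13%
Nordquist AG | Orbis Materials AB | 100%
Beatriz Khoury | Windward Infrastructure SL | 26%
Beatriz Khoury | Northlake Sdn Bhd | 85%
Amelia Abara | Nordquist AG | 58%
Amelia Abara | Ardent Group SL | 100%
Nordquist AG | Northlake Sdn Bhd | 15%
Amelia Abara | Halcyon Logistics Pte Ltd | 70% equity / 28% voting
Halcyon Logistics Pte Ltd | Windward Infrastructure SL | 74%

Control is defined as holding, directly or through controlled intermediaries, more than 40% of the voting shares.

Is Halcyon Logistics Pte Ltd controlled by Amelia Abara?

Amelia holds 58% of Nordquist, so Amelia controls Nordquist.
Nordquist holds 100% of Orbis, so Amelia controls Orbis.
Amelia holds 100% of Ardent, so Amelia controls Ardent.
In Halcyon, Amelia's side holds only 28%, not > 40%.
So Amelia does not control Halcyon.

No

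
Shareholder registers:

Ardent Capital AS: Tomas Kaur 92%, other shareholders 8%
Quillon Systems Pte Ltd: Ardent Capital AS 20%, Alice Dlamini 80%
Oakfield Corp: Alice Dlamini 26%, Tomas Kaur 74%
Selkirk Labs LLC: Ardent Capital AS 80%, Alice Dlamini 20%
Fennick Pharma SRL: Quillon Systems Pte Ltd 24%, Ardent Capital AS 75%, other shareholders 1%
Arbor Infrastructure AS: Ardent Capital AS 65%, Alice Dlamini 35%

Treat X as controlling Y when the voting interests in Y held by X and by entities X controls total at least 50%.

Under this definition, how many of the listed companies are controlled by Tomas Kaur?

5

Tomas holds 92% of Ardent, so Tomas controls Ardent.
Tomas holds 74% of Oakfield, so Tomas controls Oakfield.
Ardent holds 80% of Selkirk, so Tomas controls Selkirk.
Ardent holds 75% of Fennick, so Tomas controls Fennick.
Ardent holds 65% of Arbor, so Tomas controls Arbor.
No other company's threshold is met.
Tomas controls 5 companies.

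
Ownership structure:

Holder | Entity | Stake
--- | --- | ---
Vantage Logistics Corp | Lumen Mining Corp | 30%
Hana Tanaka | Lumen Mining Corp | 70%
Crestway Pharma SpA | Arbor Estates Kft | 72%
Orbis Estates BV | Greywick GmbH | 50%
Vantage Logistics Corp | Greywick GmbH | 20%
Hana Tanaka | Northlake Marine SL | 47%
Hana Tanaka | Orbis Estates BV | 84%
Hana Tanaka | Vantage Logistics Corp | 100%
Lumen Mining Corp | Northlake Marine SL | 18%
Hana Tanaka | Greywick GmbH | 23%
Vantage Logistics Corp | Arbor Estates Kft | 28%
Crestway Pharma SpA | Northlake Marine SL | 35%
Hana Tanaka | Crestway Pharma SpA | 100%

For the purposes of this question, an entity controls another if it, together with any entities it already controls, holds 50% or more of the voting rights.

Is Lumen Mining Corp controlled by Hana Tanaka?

Hana holds 100% of Vantage, so Hana controls Vantage.
Hana and Vantage together hold 70% + 30% = 100% of Lumen, so Hana controls Lumen.

Yes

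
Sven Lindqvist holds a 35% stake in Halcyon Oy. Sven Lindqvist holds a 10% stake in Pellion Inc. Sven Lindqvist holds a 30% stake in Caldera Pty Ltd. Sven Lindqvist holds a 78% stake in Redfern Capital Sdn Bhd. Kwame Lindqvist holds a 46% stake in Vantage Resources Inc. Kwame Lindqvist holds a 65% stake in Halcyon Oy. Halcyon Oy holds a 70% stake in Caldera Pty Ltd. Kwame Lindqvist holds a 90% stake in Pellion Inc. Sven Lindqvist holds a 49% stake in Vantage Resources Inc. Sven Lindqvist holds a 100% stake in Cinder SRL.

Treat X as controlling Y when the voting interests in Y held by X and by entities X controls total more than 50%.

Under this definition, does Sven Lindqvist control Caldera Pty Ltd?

No

Sven holds 100% of Cinder, so Sven controls Cinder.
Sven holds 78% of Redfern, so Sven controls Redfern.
In Caldera, Sven's side holds only 30%, not > 50%.
So Sven does not control Caldera.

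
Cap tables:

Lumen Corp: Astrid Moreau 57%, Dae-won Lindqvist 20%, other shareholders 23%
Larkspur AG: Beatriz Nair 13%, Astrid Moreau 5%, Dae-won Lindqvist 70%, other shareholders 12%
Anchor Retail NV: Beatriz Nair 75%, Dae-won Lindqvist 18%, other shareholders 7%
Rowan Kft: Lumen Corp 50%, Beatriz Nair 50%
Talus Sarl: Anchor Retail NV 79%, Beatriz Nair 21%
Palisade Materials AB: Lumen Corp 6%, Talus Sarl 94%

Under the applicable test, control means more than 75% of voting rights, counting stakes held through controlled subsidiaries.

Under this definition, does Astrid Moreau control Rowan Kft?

No

Astrid's largest direct stake is 57% in Lumen, which does not meet the threshold, so Astrid controls no company.
Neither Astrid nor any entity Astrid controls holds any voting interest in Rowan.
So Astrid does not control Rowan.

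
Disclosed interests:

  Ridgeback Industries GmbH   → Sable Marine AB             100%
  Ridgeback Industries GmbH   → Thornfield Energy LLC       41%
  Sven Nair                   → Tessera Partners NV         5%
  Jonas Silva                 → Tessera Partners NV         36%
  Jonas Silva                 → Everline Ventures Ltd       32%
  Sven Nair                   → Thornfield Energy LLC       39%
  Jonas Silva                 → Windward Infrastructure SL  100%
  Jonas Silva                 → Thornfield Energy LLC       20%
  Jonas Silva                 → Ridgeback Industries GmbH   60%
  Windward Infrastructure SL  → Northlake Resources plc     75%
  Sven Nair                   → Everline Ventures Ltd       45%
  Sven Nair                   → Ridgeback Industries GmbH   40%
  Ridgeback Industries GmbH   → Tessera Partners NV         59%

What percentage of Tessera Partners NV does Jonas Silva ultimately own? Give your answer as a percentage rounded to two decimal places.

Jonas reaches Tessera along 2 paths.
Direct stake: 36% = 36%.
Via Ridgeback: 60% × 59% = 35.4%.
Total: 36% + 35.4% = 71.4%.
Rounded: 71.40%.

71.40%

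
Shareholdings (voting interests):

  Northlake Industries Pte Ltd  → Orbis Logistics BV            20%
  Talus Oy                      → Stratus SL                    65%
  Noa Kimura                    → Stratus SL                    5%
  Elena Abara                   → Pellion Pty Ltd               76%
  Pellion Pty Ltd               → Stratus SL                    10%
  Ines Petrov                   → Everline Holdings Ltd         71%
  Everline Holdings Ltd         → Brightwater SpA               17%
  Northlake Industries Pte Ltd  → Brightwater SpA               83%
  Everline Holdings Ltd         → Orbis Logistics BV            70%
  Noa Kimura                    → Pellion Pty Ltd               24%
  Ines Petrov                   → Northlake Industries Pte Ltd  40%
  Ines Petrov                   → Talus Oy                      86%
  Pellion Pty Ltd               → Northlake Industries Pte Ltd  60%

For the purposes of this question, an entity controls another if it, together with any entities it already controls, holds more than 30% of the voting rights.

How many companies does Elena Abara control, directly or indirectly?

3

Elena holds 76% of Pellion, so Elena controls Pellion.
Pellion holds 60% of Northlake, so Elena controls Northlake.
Northlake holds 83% of Brightwater, so Elena controls Brightwater.
No other company's threshold is met.
Elena controls 3 companies.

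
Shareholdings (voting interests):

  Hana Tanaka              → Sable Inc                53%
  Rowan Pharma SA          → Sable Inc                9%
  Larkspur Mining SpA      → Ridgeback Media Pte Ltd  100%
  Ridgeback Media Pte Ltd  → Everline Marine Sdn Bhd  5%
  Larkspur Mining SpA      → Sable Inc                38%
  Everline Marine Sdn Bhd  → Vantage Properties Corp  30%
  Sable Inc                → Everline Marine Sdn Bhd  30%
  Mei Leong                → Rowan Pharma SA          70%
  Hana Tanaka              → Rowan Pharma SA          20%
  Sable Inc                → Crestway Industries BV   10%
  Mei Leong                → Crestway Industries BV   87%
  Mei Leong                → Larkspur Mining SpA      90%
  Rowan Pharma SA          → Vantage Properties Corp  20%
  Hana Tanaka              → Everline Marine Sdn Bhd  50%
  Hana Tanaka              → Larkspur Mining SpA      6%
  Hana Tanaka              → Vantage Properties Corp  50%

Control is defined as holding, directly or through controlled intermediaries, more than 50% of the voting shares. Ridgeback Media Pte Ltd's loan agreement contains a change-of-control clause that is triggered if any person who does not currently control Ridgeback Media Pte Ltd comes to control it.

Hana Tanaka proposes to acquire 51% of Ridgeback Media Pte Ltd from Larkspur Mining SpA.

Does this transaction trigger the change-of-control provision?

The purchase adds only to Hana's holdings (Larkspur's stake shrinks), so Hana is the only person who could newly come to control Ridgeback.
Hana holds 53% of Sable, so Hana controls Sable.
Sable and Hana together hold 30% + 50% = 80% of Everline, so Hana controls Everline.
Hana and Everline together hold 50% + 30% = 80% of Vantage, so Hana controls Vantage.
Neither Hana nor any entity Hana controls holds any voting interest in Ridgeback.
So before the transaction, Hana does not control Ridgeback.
After the purchase, Hana holds 51% of Ridgeback directly, and Larkspur's stake falls to 49%.
Hana holds 51% of Ridgeback, so Hana controls Ridgeback.
Hana did not control Ridgeback before and does after, so the clause is triggered.

Yes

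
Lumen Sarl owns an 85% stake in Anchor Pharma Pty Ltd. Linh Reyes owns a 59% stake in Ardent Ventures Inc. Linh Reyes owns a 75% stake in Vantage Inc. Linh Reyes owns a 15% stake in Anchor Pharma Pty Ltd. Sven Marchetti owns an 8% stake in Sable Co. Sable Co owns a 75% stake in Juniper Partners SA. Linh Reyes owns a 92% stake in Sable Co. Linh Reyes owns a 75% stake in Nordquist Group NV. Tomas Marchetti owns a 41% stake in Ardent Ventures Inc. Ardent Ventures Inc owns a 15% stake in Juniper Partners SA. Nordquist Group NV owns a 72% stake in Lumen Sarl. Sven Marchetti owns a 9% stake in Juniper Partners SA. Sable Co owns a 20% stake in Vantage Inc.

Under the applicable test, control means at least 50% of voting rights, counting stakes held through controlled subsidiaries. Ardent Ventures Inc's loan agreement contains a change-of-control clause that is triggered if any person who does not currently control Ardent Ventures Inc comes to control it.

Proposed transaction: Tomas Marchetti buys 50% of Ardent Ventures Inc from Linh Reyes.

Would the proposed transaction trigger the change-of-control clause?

The purchase adds only to Tomas's holdings (Linh's stake shrinks), so Tomas is the only person who could newly come to control Ardent.
Tomas's largest direct stake is 41% in Ardent, which does not meet the threshold, so Tomas controls no company.
In Ardent, Tomas's side holds only 41%, not ≥ 50%.
So before the transaction, Tomas does not control Ardent.
After the purchase, Tomas's direct stake in Ardent rises to 41% + 50% = 91%, and Linh's stake falls to 9%.
Tomas holds 91% of Ardent, so Tomas controls Ardent.
Tomas did not control Ardent before and does after, so the clause is triggered.

Yes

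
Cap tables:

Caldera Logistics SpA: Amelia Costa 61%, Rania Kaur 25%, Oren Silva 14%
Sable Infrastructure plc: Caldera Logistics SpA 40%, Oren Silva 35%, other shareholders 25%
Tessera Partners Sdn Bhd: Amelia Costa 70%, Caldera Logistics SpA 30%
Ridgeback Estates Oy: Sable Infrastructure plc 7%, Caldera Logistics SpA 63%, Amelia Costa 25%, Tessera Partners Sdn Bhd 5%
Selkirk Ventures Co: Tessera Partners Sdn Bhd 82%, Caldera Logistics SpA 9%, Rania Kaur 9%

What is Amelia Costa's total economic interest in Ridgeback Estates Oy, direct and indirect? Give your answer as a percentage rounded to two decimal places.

69.55%

Amelia reaches Ridgeback along 5 paths.
Via Caldera → Sable: 61% × 40% × 7% = 1.708%.
Via Caldera: 61% × 63% = 38.43%.
Direct stake: 25% = 25%.
Via Tessera: 70% × 5% = 3.5%.
Via Caldera → Tessera: 61% × 30% × 5% = 0.915%.
Total: 1.708% + 38.43% + 25% + 3.5% + 0.915% = 69.553%.
Rounded: 69.55%.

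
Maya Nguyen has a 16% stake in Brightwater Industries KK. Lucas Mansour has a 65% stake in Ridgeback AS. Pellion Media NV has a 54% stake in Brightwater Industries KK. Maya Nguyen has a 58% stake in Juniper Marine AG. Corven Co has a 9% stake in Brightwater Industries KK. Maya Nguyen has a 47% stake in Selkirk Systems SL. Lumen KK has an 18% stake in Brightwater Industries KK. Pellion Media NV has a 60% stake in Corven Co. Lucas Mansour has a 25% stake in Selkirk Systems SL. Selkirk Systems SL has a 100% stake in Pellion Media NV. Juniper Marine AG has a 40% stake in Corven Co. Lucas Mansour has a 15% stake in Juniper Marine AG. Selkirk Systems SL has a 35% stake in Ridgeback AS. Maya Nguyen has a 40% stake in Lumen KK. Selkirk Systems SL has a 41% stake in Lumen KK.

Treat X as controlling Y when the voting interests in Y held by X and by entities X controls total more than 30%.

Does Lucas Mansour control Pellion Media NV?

Lucas holds 65% of Ridgeback, so Lucas controls Ridgeback.
Neither Lucas nor any entity Lucas controls holds any voting interest in Pellion.
So Lucas does not control Pellion.

No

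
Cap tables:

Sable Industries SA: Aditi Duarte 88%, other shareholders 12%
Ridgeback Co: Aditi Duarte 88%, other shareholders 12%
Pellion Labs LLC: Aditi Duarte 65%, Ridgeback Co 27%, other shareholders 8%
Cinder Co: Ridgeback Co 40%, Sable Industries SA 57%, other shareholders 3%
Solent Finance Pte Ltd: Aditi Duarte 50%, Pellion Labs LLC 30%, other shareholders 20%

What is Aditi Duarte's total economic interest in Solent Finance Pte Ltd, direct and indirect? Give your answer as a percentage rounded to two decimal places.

76.63%

Aditi reaches Solent along 3 paths.
Direct stake: 50% = 50%.
Via Pellion: 65% × 30% = 19.5%.
Via Ridgeback → Pellion: 88% × 27% × 30% = 7.128%.
Total: 50% + 19.5% + 7.128% = 76.628%.
Rounded: 76.63%.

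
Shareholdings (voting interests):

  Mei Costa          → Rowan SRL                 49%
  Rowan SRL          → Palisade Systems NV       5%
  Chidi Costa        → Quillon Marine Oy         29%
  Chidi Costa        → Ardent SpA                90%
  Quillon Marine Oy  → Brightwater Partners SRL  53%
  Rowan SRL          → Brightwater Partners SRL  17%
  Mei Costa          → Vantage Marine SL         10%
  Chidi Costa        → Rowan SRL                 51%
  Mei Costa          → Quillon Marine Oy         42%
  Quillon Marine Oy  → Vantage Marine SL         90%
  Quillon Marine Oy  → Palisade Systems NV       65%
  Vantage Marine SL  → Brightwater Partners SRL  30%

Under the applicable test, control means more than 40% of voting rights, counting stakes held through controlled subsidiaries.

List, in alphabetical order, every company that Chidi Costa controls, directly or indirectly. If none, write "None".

Ardent SpA, Rowan SRL

Chidi holds 51% of Rowan, so Chidi controls Rowan.
Chidi holds 90% of Ardent, so Chidi controls Ardent.
No other company's threshold is met.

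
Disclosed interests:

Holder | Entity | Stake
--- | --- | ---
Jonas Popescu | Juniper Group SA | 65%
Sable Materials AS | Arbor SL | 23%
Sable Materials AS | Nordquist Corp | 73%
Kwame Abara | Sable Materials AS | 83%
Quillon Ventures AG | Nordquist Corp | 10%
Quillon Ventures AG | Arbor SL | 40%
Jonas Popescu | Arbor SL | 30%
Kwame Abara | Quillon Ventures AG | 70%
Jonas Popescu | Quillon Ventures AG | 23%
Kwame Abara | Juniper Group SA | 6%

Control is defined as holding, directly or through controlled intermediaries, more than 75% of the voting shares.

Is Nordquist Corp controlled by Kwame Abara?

No

Kwame holds 83% of Sable, so Kwame controls Sable.
In Nordquist, Kwame's side holds only 73%, not > 75%.
So Kwame does not control Nordquist.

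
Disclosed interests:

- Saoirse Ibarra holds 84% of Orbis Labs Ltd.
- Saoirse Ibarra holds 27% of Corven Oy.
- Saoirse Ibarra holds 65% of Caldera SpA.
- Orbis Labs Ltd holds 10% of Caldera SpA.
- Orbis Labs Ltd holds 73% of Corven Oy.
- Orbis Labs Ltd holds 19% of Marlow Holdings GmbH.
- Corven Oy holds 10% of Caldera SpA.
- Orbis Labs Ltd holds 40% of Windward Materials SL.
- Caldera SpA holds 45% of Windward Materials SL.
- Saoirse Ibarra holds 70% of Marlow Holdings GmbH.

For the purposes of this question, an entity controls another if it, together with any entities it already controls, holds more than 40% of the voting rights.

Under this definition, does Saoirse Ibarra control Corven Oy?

Saoirse holds 84% of Orbis, so Saoirse controls Orbis.
Saoirse and Orbis together hold 27% + 73% = 100% of Corven, so Saoirse controls Corven.

Yes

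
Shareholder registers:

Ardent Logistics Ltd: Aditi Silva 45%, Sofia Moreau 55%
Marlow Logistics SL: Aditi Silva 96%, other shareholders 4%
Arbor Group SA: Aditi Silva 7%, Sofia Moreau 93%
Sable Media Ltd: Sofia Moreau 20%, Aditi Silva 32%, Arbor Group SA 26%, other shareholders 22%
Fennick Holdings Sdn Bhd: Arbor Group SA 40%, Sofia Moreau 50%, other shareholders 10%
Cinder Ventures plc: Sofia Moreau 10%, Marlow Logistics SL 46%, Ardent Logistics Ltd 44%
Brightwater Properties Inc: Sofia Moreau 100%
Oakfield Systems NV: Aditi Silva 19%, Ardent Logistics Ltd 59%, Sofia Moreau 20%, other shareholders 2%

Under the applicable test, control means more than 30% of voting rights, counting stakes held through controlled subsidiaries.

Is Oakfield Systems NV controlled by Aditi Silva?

Aditi holds 45% of Ardent, so Aditi controls Ardent.
Aditi and Ardent together hold 19% + 59% = 78% of Oakfield, so Aditi controls Oakfield.

Yes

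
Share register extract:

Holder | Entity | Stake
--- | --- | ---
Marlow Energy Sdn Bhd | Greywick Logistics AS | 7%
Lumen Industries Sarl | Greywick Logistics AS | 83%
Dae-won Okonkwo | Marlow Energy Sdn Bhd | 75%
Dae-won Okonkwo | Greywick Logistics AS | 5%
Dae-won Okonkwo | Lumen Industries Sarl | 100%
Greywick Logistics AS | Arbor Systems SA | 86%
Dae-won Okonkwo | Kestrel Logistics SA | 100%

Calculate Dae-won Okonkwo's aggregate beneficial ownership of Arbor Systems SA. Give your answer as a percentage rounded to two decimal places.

Dae-won reaches Arbor along 3 paths.
Via Lumen → Greywick: 100% × 83% × 86% = 71.38%.
Via Greywick: 5% × 86% = 4.3%.
Via Marlow → Greywick: 75% × 7% × 86% = 4.515%.
Total: 71.38% + 4.3% + 4.515% = 80.195%.
Rounded: 80.20%.

80.20%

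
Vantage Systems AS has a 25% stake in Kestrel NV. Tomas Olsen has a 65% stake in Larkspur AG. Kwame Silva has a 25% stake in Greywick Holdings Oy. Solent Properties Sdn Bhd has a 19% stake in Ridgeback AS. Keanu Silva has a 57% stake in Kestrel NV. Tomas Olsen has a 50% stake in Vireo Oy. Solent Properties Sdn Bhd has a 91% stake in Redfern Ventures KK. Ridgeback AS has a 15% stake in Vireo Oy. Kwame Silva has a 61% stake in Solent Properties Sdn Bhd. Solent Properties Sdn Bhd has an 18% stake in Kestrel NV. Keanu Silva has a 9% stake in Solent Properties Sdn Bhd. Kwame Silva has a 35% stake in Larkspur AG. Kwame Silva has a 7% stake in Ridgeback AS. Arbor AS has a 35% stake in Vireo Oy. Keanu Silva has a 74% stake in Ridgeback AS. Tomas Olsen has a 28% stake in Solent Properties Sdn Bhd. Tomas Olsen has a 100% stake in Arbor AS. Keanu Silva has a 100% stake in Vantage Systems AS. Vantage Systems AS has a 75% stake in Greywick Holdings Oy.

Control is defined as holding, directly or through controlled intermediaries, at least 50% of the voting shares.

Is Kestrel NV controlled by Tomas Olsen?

Tomas holds 100% of Arbor, so Tomas controls Arbor.
Arbor and Tomas together hold 35% + 50% = 85% of Vireo, so Tomas controls Vireo.
Tomas holds 65% of Larkspur, so Tomas controls Larkspur.
Neither Tomas nor any entity Tomas controls holds any voting interest in Kestrel.
So Tomas does not control Kestrel.

No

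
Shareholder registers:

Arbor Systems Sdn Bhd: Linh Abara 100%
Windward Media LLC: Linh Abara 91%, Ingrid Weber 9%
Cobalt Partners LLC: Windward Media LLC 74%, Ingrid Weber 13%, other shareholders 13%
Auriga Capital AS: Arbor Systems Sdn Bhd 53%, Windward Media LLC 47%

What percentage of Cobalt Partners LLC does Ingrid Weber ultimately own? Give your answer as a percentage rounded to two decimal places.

Ingrid reaches Cobalt along 2 paths.
Via Windward: 9% × 74% = 6.66%.
Direct stake: 13% = 13%.
Total: 6.66% + 13% = 19.66%.

19.66%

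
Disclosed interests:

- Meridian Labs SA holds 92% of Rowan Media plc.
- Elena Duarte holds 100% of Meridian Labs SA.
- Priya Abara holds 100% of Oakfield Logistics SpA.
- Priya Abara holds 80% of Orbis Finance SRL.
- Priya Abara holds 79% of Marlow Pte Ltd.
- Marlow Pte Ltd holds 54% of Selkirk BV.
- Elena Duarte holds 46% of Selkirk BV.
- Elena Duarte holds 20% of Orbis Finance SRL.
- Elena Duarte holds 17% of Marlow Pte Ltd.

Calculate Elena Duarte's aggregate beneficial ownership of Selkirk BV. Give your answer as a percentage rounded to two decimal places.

Elena reaches Selkirk along 2 paths.
Direct stake: 46% = 46%.
Via Marlow: 17% × 54% = 9.18%.
Total: 46% + 9.18% = 55.18%.

55.18%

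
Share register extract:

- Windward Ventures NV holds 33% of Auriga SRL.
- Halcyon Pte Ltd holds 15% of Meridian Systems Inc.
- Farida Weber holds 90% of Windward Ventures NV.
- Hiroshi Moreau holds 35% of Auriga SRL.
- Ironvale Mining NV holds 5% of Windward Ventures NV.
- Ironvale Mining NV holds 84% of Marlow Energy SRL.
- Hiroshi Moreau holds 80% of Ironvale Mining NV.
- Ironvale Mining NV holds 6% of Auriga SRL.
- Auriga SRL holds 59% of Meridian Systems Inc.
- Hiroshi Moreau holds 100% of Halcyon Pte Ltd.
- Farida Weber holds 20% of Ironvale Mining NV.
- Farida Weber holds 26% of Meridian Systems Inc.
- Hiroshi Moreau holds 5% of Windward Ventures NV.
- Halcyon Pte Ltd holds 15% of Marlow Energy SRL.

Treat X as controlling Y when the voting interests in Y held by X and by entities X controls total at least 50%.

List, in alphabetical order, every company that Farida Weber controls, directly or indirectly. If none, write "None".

Farida holds 90% of Windward, so Farida controls Windward.
No other company's threshold is met.

Windward Ventures NV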